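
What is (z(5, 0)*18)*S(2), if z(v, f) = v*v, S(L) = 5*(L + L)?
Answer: 9000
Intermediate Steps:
S(L) = 10*L (S(L) = 5*(2*L) = 10*L)
z(v, f) = v²
(z(5, 0)*18)*S(2) = (5²*18)*(10*2) = (25*18)*20 = 450*20 = 9000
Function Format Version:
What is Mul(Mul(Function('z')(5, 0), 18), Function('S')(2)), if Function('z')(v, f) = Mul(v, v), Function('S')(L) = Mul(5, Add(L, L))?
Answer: 9000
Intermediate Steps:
Function('S')(L) = Mul(10, L) (Function('S')(L) = Mul(5, Mul(2, L)) = Mul(10, L))
Function('z')(v, f) = Pow(v, 2)
Mul(Mul(Function('z')(5, 0), 18), Function('S')(2)) = Mul(Mul(Pow(5, 2), 18), Mul(10, 2)) = Mul(Mul(25, 18), 20) = Mul(450, 20) = 9000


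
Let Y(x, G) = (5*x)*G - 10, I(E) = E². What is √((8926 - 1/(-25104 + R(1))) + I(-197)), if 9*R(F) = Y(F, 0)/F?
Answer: √2436947885348774/225946 ≈ 218.48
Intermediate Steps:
Y(x, G) = -10 + 5*G*x (Y(x, G) = 5*G*x - 10 = -10 + 5*G*x)
R(F) = -10/(9*F) (R(F) = ((-10 + 5*0*F)/F)/9 = ((-10 + 0)/F)/9 = (-10/F)/9 = -10/(9*F))
√((8926 - 1/(-25104 + R(1))) + I(-197)) = √((8926 - 1/(-25104 - 10/9/1)) + (-197)²) = √((8926 - 1/(-25104 - 10/9*1)) + 38809) = √((8926 - 1/(-25104 - 10/9)) + 38809) = √((8926 - 1/(-225946/9)) + 38809) = √((8926 - 1*(-9/225946)) + 38809) = √((8926 + 9/225946) + 38809) = √(2016794005/225946 + 38809) = √(10785532319/225946) = √2436947885348774/225946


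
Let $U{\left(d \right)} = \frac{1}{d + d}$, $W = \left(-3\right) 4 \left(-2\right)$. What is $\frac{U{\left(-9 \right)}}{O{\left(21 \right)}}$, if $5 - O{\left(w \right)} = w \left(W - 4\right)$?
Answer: $\frac{1}{7470} \approx 0.00013387$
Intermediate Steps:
$W = 24$ ($W = \left(-12\right) \left(-2\right) = 24$)
$U{\left(d \right)} = \frac{1}{2 d}$
$O{\left(w \right)} = 5 - 20 w$ ($O{\left(w \right)} = 5 - w \left(24 - 4\right) = 5 - w 20 = 5 - 20 w$)
$\frac{U{\left(-9 \right)}}{O{\left(21 \right)}} = \frac{\frac{1}{2} \frac{1}{-9}}{5 - 420} = \frac{\frac{1}{2} \left(- \frac{1}{9}\right)}{5 - 420} = - \frac{1}{18 \left(-415\right)} = \left(- \frac{1}{18}\right) \left(- \frac{1}{415}\right) = \frac{1}{7470}$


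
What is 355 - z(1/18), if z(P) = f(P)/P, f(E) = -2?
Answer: 391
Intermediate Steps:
z(P) = -2/P
355 - z(1/18) = 355 - (-2)/(1/18) = 355 - (-2)/1/18 = 355 - (-2)*18 = 355 - 1*(-36) = 355 + 36 = 391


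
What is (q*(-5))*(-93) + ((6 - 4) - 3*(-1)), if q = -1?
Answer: -460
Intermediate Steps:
(q*(-5))*(-93) + ((6 - 4) - 3*(-1)) = -1*(-5)*(-93) + ((6 - 4) - 3*(-1)) = 5*(-93) + (2 + 3) = -465 + 5 = -460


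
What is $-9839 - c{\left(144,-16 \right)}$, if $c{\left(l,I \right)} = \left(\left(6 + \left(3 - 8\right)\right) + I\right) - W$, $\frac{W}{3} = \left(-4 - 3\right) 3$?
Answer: $-9887$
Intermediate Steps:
$W = -63$ ($W = 3 \left(-4 - 3\right) 3 = 3 \left(\left(-7\right) 3\right) = 3 \left(-21\right) = -63$)
$c{\left(l,I \right)} = 64 + I$ ($c{\left(l,I \right)} = \left(\left(6 + \left(3 - 8\right)\right) + I\right) - -63 = \left(\left(6 + \left(3 - 8\right)\right) + I\right) + 63 = \left(\left(6 - 5\right) + I\right) + 63 = \left(1 + I\right) + 63 = 64 + I$)
$-9839 - c{\left(144,-16 \right)} = -9839 - \left(64 - 16\right) = -9839 - 48 = -9887$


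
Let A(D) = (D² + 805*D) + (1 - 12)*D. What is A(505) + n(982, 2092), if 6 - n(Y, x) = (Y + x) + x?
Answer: 650835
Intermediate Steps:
n(Y, x) = 6 - Y - 2*x (n(Y, x) = 6 - ((Y + x) + x) = 6 - (Y + 2*x) = 6 + (-Y - 2*x) = 6 - Y - 2*x)
A(D) = D² + 794*D (A(D) = (D² + 805*D) - 11*D = D² + 794*D)
A(505) + n(982, 2092) = 505*(794 + 505) + (6 - 1*982 - 2*2092) = 505*1299 + (6 - 982 - 4184) = 655995 - 5160 = 650835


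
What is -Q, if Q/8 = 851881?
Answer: -6815048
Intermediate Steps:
Q = 6815048 (Q = 8*851881 = 6815048)
-Q = -1*6815048 = -6815048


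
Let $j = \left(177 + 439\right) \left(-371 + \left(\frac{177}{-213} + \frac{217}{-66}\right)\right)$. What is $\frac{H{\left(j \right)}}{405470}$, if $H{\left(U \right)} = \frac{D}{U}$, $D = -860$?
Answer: $\frac{9159}{997833206006} \approx 9.1789 \cdot 10^{-9}$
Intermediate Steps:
$j = - \frac{49218596}{213}$ ($j = 616 \left(-371 + \left(177 \left(- \frac{1}{213}\right) + 217 \left(- \frac{1}{66}\right)\right)\right) = 616 \left(-371 - \frac{19301}{4686}\right) = 616 \left(- \frac{1757807}{4686}\right) = - \frac{49218596}{213} \approx -2.3107 \cdot 10^{5}$)
$H{\left(U \right)} = - \frac{860}{U}$
$\frac{H{\left(j \right)}}{405470} = \frac{\left(-860\right) \frac{1}{- \frac{49218596}{213}}}{405470} = \left(-860\right) \left(- \frac{213}{49218596}\right) \frac{1}{405470} = \frac{45795}{12304649} \cdot \frac{1}{405470} = \frac{9159}{997833206006}$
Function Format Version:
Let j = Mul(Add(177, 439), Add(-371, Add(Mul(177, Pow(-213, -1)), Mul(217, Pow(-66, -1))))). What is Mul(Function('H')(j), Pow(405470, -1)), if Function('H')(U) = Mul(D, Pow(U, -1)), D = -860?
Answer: Rational(9159, 997833206006) ≈ 9.1789e-9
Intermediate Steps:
j = Rational(-49218596, 213) (j = Mul(616, Add(-371, Add(Mul(177, Rational(-1, 213)), Mul(217, Rational(-1, 66))))) = Mul(616, Add(-371, Add(Rational(-59, 71), Rational(-217, 66)))) = Mul(616, Add(-371, Rational(-19301, 4686))) = Mul(616, Rational(-1757807, 4686)) = Rational(-49218596, 213) ≈ -2.3107e+5)
Function('H')(U) = Mul(-860, Pow(U, -1))
Mul(Function('H')(j), Pow(405470, -1)) = Mul(Mul(-860, Pow(Rational(-49218596, 213), -1)), Pow(405470, -1)) = Mul(Mul(-860, Rational(-213, 49218596)), Rational(1, 405470)) = Mul(Rational(45795, 12304649), Rational(1, 405470)) = Rational(9159, 997833206006)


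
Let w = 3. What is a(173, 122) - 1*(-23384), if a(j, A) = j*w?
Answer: 23903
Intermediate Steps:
a(j, A) = 3*j (a(j, A) = j*3 = 3*j)
a(173, 122) - 1*(-23384) = 3*173 - 1*(-23384) = 519 + 23384 = 23903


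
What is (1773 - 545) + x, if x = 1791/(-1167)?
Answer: 477095/389 ≈ 1226.5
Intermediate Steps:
x = -597/389 (x = 1791*(-1/1167) = -597/389 ≈ -1.5347)
(1773 - 545) + x = (1773 - 545) - 597/389 = 1228 - 597/389 = 477095/389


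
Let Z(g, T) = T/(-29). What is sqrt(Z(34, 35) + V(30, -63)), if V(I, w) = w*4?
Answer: I*sqrt(212947)/29 ≈ 15.912*I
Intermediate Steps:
V(I, w) = 4*w
Z(g, T) = -T/29 (Z(g, T) = T*(-1/29) = -T/29)
sqrt(Z(34, 35) + V(30, -63)) = sqrt(-1/29*35 + 4*(-63)) = sqrt(-35/29 - 252) = sqrt(-7343/29) = I*sqrt(212947)/29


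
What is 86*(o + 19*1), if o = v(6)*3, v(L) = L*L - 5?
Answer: 9632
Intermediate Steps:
v(L) = -5 + L**2 (v(L) = L**2 - 5 = -5 + L**2)
o = 93 (o = (-5 + 6**2)*3 = (-5 + 36)*3 = 31*3 = 93)
86*(o + 19*1) = 86*(93 + 19*1) = 86*(93 + 19) = 86*112 = 9632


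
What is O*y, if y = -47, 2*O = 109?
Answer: -5123/2 ≈ -2561.5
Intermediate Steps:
O = 109/2 (O = (½)*109 = 109/2 ≈ 54.500)
O*y = (109/2)*(-47) = -5123/2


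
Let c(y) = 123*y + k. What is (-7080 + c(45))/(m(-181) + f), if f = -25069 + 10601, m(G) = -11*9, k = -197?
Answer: 1742/14567 ≈ 0.11959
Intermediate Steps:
c(y) = -197 + 123*y (c(y) = 123*y - 197 = -197 + 123*y)
m(G) = -99
f = -14468
(-7080 + c(45))/(m(-181) + f) = (-7080 + (-197 + 123*45))/(-99 - 14468) = (-7080 + (-197 + 5535))/(-14567) = (-7080 + 5338)*(-1/14567) = -1742*(-1/14567) = 1742/14567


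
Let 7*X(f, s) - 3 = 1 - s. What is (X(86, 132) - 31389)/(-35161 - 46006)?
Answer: 219851/568169 ≈ 0.38695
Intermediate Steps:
X(f, s) = 4/7 - s/7 (X(f, s) = 3/7 + (1 - s)/7 = 3/7 + (1/7 - s/7) = 4/7 - s/7)
(X(86, 132) - 31389)/(-35161 - 46006) = ((4/7 - 1/7*132) - 31389)/(-35161 - 46006) = ((4/7 - 132/7) - 31389)/(-81167) = (-128/7 - 31389)*(-1/81167) = -219851/7*(-1/81167) = 219851/568169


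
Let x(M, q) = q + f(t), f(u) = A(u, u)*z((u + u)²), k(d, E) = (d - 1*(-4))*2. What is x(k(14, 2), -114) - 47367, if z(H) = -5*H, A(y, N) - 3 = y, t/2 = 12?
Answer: -358521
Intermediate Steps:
t = 24 (t = 2*12 = 24)
A(y, N) = 3 + y
k(d, E) = 8 + 2*d (k(d, E) = (d + 4)*2 = (4 + d)*2 = 8 + 2*d)
f(u) = -20*u²*(3 + u) (f(u) = (3 + u)*(-5*(u + u)²) = (3 + u)*(-5*4*u²) = (3 + u)*(-20*u²) = -20*u²*(3 + u))
x(M, q) = -311040 + q (x(M, q) = q + 20*24²*(-3 - 1*24) = q + 20*576*(-3 - 24) = q + 20*576*(-27) = q - 311040 = -311040 + q)
x(k(14, 2), -114) - 47367 = (-311040 - 114) - 47367 = -311154 - 47367 = -358521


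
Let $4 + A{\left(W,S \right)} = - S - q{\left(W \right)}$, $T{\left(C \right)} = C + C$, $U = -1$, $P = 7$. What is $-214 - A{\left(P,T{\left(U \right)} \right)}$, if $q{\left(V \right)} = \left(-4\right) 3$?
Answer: $-224$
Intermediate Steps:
$q{\left(V \right)} = -12$
$T{\left(C \right)} = 2 C$
$A{\left(W,S \right)} = 8 - S$ ($A{\left(W,S \right)} = -4 - \left(-12 + S\right) = 8 - S$)
$-214 - A{\left(P,T{\left(U \right)} \right)} = -214 - \left(8 - 2 \left(-1\right)\right) = -214 - \left(8 - -2\right) = -214 - \left(8 + 2\right) = -214 - 10 = -224$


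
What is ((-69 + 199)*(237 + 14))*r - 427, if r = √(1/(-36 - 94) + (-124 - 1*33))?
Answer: -427 + 251*I*√2653430 ≈ -427.0 + 4.0886e+5*I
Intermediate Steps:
r = I*√2653430/130 (r = √(1/(-130) + (-124 - 33)) = √(-1/130 - 157) = √(-20411/130) = I*√2653430/130 ≈ 12.53*I)
((-69 + 199)*(237 + 14))*r - 427 = ((-69 + 199)*(237 + 14))*(I*√2653430/130) - 427 = (130*251)*(I*√2653430/130) - 427 = 32630*(I*√2653430/130) - 427 = 251*I*√2653430 - 427 = -427 + 251*I*√2653430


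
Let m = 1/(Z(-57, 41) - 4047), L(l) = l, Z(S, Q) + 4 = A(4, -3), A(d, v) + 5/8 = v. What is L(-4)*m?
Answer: 32/32437 ≈ 0.00098653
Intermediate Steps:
A(d, v) = -5/8 + v
Z(S, Q) = -61/8 (Z(S, Q) = -4 + (-5/8 - 3) = -4 - 29/8 = -61/8)
m = -8/32437 (m = 1/(-61/8 - 4047) = 1/(-32437/8) = -8/32437 ≈ -0.00024663)
L(-4)*m = -4*(-8/32437) = 32/32437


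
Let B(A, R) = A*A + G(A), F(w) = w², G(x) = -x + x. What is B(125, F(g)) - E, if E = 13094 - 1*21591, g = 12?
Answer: 24122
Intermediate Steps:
E = -8497 (E = 13094 - 21591 = -8497)
G(x) = 0
B(A, R) = A² (B(A, R) = A*A + 0 = A² + 0 = A²)
B(125, F(g)) - E = 125² - 1*(-8497) = 15625 + 8497 = 24122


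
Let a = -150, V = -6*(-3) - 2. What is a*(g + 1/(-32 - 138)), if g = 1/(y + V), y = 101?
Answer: -265/663 ≈ -0.39970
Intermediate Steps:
V = 16 (V = 18 - 2 = 16)
g = 1/117 (g = 1/(101 + 16) = 1/117 ≈ 0.0085470)
a*(g + 1/(-32 - 138)) = -150*(1/117 + 1/(-32 - 138)) = -150*(1/117 + 1/(-170)) = -150*(1/117 - 1/170) = -150*53/19890 = -265/663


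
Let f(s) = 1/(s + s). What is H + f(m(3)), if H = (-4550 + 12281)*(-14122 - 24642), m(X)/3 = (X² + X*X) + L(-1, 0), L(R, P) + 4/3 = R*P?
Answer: -29968448399/100 ≈ -2.9968e+8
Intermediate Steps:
L(R, P) = -4/3 + P*R (L(R, P) = -4/3 + R*P = -4/3 + P*R)
m(X) = -4 + 6*X² (m(X) = 3*((X² + X*X) + (-4/3 + 0*(-1))) = 3*((X² + X²) + (-4/3 + 0)) = 3*(2*X² - 4/3) = 3*(-4/3 + 2*X²) = -4 + 6*X²)
f(s) = 1/(2*s)
H = -299684484 (H = 7731*(-38764) = -299684484)
H + f(m(3)) = -299684484 + 1/(2*(-4 + 6*3²)) = -299684484 + 1/(2*(-4 + 6*9)) = -299684484 + 1/(2*(-4 + 54)) = -299684484 + (½)/50 = -299684484 + (½)*(1/50) = -299684484 + 1/100 = -29968448399/100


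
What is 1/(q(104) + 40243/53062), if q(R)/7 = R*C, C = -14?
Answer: -53062/540767661 ≈ -9.8123e-5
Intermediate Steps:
q(R) = -98*R (q(R) = 7*(R*(-14)) = 7*(-14*R) = -98*R)
1/(q(104) + 40243/53062) = 1/(-98*104 + 40243/53062) = 1/(-10192 + 40243*(1/53062)) = 1/(-10192 + 40243/53062) = 1/(-540767661/53062) = -53062/540767661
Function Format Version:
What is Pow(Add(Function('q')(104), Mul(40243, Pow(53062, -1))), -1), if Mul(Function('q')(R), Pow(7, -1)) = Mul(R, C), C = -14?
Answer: Rational(-53062, 540767661) ≈ -9.8123e-5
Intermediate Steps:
Function('q')(R) = Mul(-98, R) (Function('q')(R) = Mul(7, Mul(R, -14)) = Mul(7, Mul(-14, R)) = Mul(-98, R))
Pow(Add(Function('q')(104), Mul(40243, Pow(53062, -1))), -1) = Pow(Add(Mul(-98, 104), Mul(40243, Pow(53062, -1))), -1) = Pow(Add(-10192, Mul(40243, Rational(1, 53062))), -1) = Pow(Add(-10192, Rational(40243, 53062)), -1) = Pow(Rational(-540767661, 53062), -1) = Rational(-53062, 540767661)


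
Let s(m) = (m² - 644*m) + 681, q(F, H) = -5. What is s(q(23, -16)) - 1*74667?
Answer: -70741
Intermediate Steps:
s(m) = 681 + m² - 644*m
s(q(23, -16)) - 1*74667 = (681 + (-5)² - 644*(-5)) - 1*74667 = (681 + 25 + 3220) - 74667 = 3926 - 74667 = -70741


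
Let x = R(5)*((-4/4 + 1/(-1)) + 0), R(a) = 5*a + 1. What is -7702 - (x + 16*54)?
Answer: -8514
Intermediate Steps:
R(a) = 1 + 5*a
x = -52 (x = (1 + 5*5)*((-4/4 + 1/(-1)) + 0) = (1 + 25)*((-4*1/4 + 1*(-1)) + 0) = 26*((-1 - 1) + 0) = 26*(-2 + 0) = 26*(-2) = -52)
-7702 - (x + 16*54) = -7702 - (-52 + 16*54) = -7702 - (-52 + 864) = -7702 - 1*812 = -7702 - 812 = -8514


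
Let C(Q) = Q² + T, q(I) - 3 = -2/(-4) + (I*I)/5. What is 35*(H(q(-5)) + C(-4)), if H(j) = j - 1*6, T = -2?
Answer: 1155/2 ≈ 577.50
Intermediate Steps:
q(I) = 7/2 + I²/5 (q(I) = 3 + (-2/(-4) + (I*I)/5) = 3 + (-2*(-¼) + I²*(⅕)) = 3 + (½ + I²/5) = 7/2 + I²/5)
H(j) = -6 + j (H(j) = j - 6 = -6 + j)
C(Q) = -2 + Q² (C(Q) = Q² - 2 = -2 + Q²)
35*(H(q(-5)) + C(-4)) = 35*((-6 + (7/2 + (⅕)*(-5)²)) + (-2 + (-4)²)) = 35*((-6 + (7/2 + (⅕)*25)) + (-2 + 16)) = 35*((-6 + (7/2 + 5)) + 14) = 35*((-6 + 17/2) + 14) = 35*(5/2 + 14) = 35*(33/2) = 1155/2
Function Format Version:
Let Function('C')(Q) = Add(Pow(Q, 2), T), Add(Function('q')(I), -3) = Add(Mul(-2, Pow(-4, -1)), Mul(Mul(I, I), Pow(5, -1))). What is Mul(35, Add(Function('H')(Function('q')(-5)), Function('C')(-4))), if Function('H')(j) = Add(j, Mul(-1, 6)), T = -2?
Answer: Rational(1155, 2) ≈ 577.50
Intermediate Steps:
Function('q')(I) = Add(Rational(7, 2), Mul(Rational(1, 5), Pow(I, 2))) (Function('q')(I) = Add(3, Add(Mul(-2, Pow(-4, -1)), Mul(Mul(I, I), Pow(5, -1)))) = Add(3, Add(Mul(-2, Rational(-1, 4)), Mul(Pow(I, 2), Rational(1, 5)))) = Add(3, Add(Rational(1, 2), Mul(Rational(1, 5), Pow(I, 2)))) = Add(Rational(7, 2), Mul(Rational(1, 5), Pow(I, 2))))
Function('H')(j) = Add(-6, j) (Function('H')(j) = Add(j, -6) = Add(-6, j))
Function('C')(Q) = Add(-2, Pow(Q, 2)) (Function('C')(Q) = Add(Pow(Q, 2), -2) = Add(-2, Pow(Q, 2)))
Mul(35, Add(Function('H')(Function('q')(-5)), Function('C')(-4))) = Mul(35, Add(Add(-6, Add(Rational(7, 2), Mul(Rational(1, 5), Pow(-5, 2)))), Add(-2, Pow(-4, 2)))) = Mul(35, Add(Add(-6, Add(Rational(7, 2), Mul(Rational(1, 5), 25))), Add(-2, 16))) = Mul(35, Add(Add(-6, Add(Rational(7, 2), 5)), 14)) = Mul(35, Add(Add(-6, Rational(17, 2)), 14)) = Mul(35, Add(Rational(5, 2), 14)) = Mul(35, Rational(33, 2)) = Rational(1155, 2)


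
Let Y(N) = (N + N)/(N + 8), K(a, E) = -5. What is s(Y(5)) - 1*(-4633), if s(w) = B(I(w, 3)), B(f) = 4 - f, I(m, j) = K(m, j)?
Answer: 4642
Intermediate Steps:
Y(N) = 2*N/(8 + N) (Y(N) = (2*N)/(8 + N) = 2*N/(8 + N))
I(m, j) = -5
s(w) = 9 (s(w) = 4 - 1*(-5) = 4 + 5 = 9)
s(Y(5)) - 1*(-4633) = 9 - 1*(-4633) = 9 + 4633 = 4642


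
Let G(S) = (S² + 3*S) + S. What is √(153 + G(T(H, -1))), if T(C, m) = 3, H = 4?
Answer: √174 ≈ 13.191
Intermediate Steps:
G(S) = S² + 4*S
√(153 + G(T(H, -1))) = √(153 + 3*(4 + 3)) = √(153 + 3*7) = √(153 + 21) = √174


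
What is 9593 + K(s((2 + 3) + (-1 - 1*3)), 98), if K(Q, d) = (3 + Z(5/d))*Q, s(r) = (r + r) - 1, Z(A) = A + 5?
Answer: 940903/98 ≈ 9601.0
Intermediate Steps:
Z(A) = 5 + A
s(r) = -1 + 2*r (s(r) = 2*r - 1 = -1 + 2*r)
K(Q, d) = Q*(8 + 5/d) (K(Q, d) = (3 + (5 + 5/d))*Q = (8 + 5/d)*Q = Q*(8 + 5/d))
9593 + K(s((2 + 3) + (-1 - 1*3)), 98) = 9593 + (-1 + 2*((2 + 3) + (-1 - 1*3)))*(5 + 8*98)/98 = 9593 + (-1 + 2*(5 + (-1 - 3)))*(1/98)*(5 + 784) = 9593 + (-1 + 2*(5 - 4))*(1/98)*789 = 9593 + (-1 + 2*1)*(1/98)*789 = 9593 + (-1 + 2)*(1/98)*789 = 9593 + 1*(1/98)*789 = 9593 + 789/98 = 940903/98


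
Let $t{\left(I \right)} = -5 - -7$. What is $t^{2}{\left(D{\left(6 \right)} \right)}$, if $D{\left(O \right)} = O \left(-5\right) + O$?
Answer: $4$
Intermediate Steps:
$D{\left(O \right)} = - 4 O$ ($D{\left(O \right)} = - 5 O + O = - 4 O$)
$t{\left(I \right)} = 2$ ($t{\left(I \right)} = -5 + 7 = 2$)
$t^{2}{\left(D{\left(6 \right)} \right)} = 2^{2} = 4$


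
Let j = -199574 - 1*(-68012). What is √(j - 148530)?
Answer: 2*I*√70023 ≈ 529.24*I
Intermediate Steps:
j = -131562 (j = -199574 + 68012 = -131562)
√(j - 148530) = √(-131562 - 148530) = √(-280092) = 2*I*√70023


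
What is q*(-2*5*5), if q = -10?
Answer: 500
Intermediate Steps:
q*(-2*5*5) = -10*(-2*5)*5 = -(-100)*5 = -10*(-50) = 500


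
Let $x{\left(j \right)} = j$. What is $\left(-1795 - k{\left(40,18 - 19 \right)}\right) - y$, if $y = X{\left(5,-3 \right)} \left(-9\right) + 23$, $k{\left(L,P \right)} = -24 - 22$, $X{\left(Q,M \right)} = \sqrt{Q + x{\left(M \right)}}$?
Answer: $-1772 + 9 \sqrt{2} \approx -1759.3$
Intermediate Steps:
$X{\left(Q,M \right)} = \sqrt{M + Q}$ ($X{\left(Q,M \right)} = \sqrt{Q + M} = \sqrt{M + Q}$)
$k{\left(L,P \right)} = -46$ ($k{\left(L,P \right)} = -24 - 22 = -46$)
$y = 23 - 9 \sqrt{2}$ ($y = \sqrt{-3 + 5} \left(-9\right) + 23 = \sqrt{2} \left(-9\right) + 23 = - 9 \sqrt{2} + 23 = 23 - 9 \sqrt{2} \approx 10.272$)
$\left(-1795 - k{\left(40,18 - 19 \right)}\right) - y = \left(-1795 - -46\right) - \left(23 - 9 \sqrt{2}\right) = \left(-1795 + 46\right) - \left(23 - 9 \sqrt{2}\right) = -1749 - \left(23 - 9 \sqrt{2}\right) = -1772 + 9 \sqrt{2}$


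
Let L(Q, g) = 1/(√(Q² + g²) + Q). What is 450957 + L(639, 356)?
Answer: 57152485713/126736 + √535057/126736 ≈ 4.5096e+5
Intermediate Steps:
L(Q, g) = 1/(Q + √(Q² + g²))
450957 + L(639, 356) = 450957 + 1/(639 + √(639² + 356²)) = 450957 + 1/(639 + √(408321 + 126736)) = 450957 + 1/(639 + √535057)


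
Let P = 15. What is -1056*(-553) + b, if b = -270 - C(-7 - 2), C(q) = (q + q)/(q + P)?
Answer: 583701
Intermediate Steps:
C(q) = 2*q/(15 + q) (C(q) = (q + q)/(q + 15) = (2*q)/(15 + q) = 2*q/(15 + q))
b = -267 (b = -270 - 2*(-7 - 2)/(15 + (-7 - 2)) = -270 - 2*(-9)/(15 - 9) = -270 - 2*(-9)/6 = -270 - 1*(-3) = -270 + 3 = -267)
-1056*(-553) + b = -1056*(-553) - 267 = 583968 - 267 = 583701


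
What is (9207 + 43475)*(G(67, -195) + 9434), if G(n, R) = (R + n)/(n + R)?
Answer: 497054670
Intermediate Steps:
G(n, R) = 1 (G(n, R) = (R + n)/(R + n) = 1)
(9207 + 43475)*(G(67, -195) + 9434) = (9207 + 43475)*(1 + 9434) = 52682*9435 = 497054670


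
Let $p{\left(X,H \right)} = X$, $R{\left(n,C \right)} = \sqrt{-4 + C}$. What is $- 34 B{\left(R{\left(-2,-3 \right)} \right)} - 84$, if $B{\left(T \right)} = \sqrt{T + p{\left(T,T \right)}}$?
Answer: $-84 - 34 \sqrt[4]{7} \left(1 + i\right) \approx -139.3 - 55.304 i$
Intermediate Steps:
$B{\left(T \right)} = \sqrt{2} \sqrt{T}$ ($B{\left(T \right)} = \sqrt{T + T} = \sqrt{2 T} = \sqrt{2} \sqrt{T}$)
$- 34 B{\left(R{\left(-2,-3 \right)} \right)} - 84 = - 34 \sqrt{2} \sqrt{\sqrt{-4 - 3}} - 84 = - 34 \sqrt{2} \sqrt{\sqrt{-7}} - 84 = - 34 \sqrt{2} \sqrt{i \sqrt{7}} - 84 = - 34 \sqrt{2} \sqrt[4]{7} \sqrt{i} - 84 = -84 - 34 \sqrt{2} \sqrt[4]{7} \sqrt{i}$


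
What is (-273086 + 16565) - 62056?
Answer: -318577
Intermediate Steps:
(-273086 + 16565) - 62056 = -256521 - 62056 = -318577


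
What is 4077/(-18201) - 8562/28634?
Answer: -45429630/86861239 ≈ -0.52301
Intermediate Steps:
4077/(-18201) - 8562/28634 = 4077*(-1/18201) - 8562*1/28634 = -1359/6067 - 4281/14317 = -45429630/86861239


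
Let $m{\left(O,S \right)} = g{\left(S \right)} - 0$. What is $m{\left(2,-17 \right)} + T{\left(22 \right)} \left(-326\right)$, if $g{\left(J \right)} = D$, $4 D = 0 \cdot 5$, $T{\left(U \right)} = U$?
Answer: $-7172$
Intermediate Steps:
$D = 0$ ($D = \frac{0 \cdot 5}{4} = \frac{1}{4} \cdot 0 = 0$)
$g{\left(J \right)} = 0$
$m{\left(O,S \right)} = 0$ ($m{\left(O,S \right)} = 0 - 0 = 0 + 0 = 0$)
$m{\left(2,-17 \right)} + T{\left(22 \right)} \left(-326\right) = 0 + 22 \left(-326\right) = 0 - 7172 = -7172$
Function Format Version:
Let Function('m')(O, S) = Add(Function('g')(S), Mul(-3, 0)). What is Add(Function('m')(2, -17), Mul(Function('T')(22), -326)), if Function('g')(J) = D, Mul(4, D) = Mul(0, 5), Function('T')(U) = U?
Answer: -7172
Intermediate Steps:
D = 0 (D = Mul(Rational(1, 4), Mul(0, 5)) = Mul(Rational(1, 4), 0) = 0)
Function('g')(J) = 0
Function('m')(O, S) = 0 (Function('m')(O, S) = Add(0, Mul(-3, 0)) = Add(0, 0) = 0)
Add(Function('m')(2, -17), Mul(Function('T')(22), -326)) = Add(0, Mul(22, -326)) = Add(0, -7172) = -7172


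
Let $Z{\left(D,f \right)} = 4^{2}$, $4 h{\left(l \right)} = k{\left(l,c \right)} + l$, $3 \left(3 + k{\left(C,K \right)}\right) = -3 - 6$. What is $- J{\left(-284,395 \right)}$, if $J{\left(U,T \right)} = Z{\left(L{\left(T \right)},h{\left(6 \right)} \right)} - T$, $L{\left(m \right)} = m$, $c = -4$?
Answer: $379$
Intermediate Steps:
$k{\left(C,K \right)} = -6$ ($k{\left(C,K \right)} = -3 + \frac{-3 - 6}{3} = -3 + \frac{1}{3} \left(-9\right) = -3 - 3 = -6$)
$h{\left(l \right)} = - \frac{3}{2} + \frac{l}{4}$ ($h{\left(l \right)} = \frac{-6 + l}{4} = - \frac{3}{2} + \frac{l}{4}$)
$Z{\left(D,f \right)} = 16$
$J{\left(U,T \right)} = 16 - T$
$- J{\left(-284,395 \right)} = - (16 - 395) = \left(-1\right) \left(-379\right) = 379$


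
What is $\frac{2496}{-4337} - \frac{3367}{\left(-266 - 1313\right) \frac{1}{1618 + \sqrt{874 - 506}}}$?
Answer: $\frac{23623193438}{6848123} + \frac{13468 \sqrt{23}}{1579} \approx 3490.5$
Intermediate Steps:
$\frac{2496}{-4337} - \frac{3367}{\left(-266 - 1313\right) \frac{1}{1618 + \sqrt{874 - 506}}} = 2496 \left(- \frac{1}{4337}\right) - \frac{3367}{\left(-1579\right) \frac{1}{1618 + \sqrt{368}}} = - \frac{2496}{4337} - \frac{3367}{\left(-1579\right) \frac{1}{1618 + 4 \sqrt{23}}} = - \frac{2496}{4337} - 3367 \left(- \frac{1618}{1579} - \frac{4 \sqrt{23}}{1579}\right) = - \frac{2496}{4337} + \left(\frac{5447806}{1579} + \frac{13468 \sqrt{23}}{1579}\right) = \frac{23623193438}{6848123} + \frac{13468 \sqrt{23}}{1579}$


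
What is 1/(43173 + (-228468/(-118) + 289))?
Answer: 59/2678492 ≈ 2.2027e-5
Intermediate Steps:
1/(43173 + (-228468/(-118) + 289)) = 1/(43173 + (-228468*(-1)/118 + 289)) = 1/(43173 + (-474*(-241/59) + 289)) = 1/(43173 + (114234/59 + 289)) = 1/(43173 + 131285/59) = 1/(2678492/59) = 59/2678492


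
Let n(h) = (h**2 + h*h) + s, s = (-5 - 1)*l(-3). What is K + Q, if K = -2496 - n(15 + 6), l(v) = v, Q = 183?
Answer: -3213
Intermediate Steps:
s = 18 (s = (-5 - 1)*(-3) = -6*(-3) = 18)
n(h) = 18 + 2*h**2 (n(h) = (h**2 + h*h) + 18 = (h**2 + h**2) + 18 = 2*h**2 + 18 = 18 + 2*h**2)
K = -3396 (K = -2496 - (18 + 2*(15 + 6)**2) = -2496 - (18 + 2*21**2) = -2496 - (18 + 2*441) = -2496 - (18 + 882) = -2496 - 1*900 = -2496 - 900 = -3396)
K + Q = -3396 + 183 = -3213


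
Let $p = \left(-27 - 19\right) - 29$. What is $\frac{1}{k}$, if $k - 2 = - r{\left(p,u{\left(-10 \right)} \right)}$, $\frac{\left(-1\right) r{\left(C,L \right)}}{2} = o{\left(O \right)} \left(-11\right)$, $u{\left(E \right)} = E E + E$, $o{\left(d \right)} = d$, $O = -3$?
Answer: $\frac{1}{68} \approx 0.014706$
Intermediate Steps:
$p = -75$ ($p = -46 - 29 = -75$)
$u{\left(E \right)} = E + E^{2}$ ($u{\left(E \right)} = E^{2} + E = E + E^{2}$)
$r{\left(C,L \right)} = -66$ ($r{\left(C,L \right)} = - 2 \left(\left(-3\right) \left(-11\right)\right) = \left(-2\right) 33 = -66$)
$k = 68$ ($k = 2 - -66 = 2 + 66 = 68$)
$\frac{1}{k} = \frac{1}{68}$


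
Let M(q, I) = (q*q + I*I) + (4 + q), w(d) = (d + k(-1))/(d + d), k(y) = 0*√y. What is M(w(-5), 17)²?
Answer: 1380625/16 ≈ 86289.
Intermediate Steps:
k(y) = 0
w(d) = ½ (w(d) = (d + 0)/(d + d) = d/((2*d)) = d*(1/(2*d)) = ½)
M(q, I) = 4 + q + I² + q² (M(q, I) = (q² + I²) + (4 + q) = (I² + q²) + (4 + q) = 4 + q + I² + q²)
M(w(-5), 17)² = (4 + ½ + 17² + (½)²)² = (4 + ½ + 289 + ¼)² = (1175/4)² = 1380625/16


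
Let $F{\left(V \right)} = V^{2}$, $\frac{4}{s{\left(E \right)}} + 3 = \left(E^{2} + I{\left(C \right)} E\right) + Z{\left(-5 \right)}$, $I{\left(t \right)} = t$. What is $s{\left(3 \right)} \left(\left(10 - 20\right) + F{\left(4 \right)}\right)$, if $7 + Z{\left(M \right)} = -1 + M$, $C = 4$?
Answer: $\frac{24}{5} \approx 4.8$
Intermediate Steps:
$Z{\left(M \right)} = -8 + M$ ($Z{\left(M \right)} = -7 + \left(-1 + M\right) = -8 + M$)
$s{\left(E \right)} = \frac{4}{-16 + E^{2} + 4 E}$ ($s{\left(E \right)} = \frac{4}{-3 - \left(13 - E^{2} - 4 E\right)} = \frac{4}{-3 + \left(-13 + E^{2} + 4 E\right)} = \frac{4}{-16 + E^{2} + 4 E}$)
$s{\left(3 \right)} \left(\left(10 - 20\right) + F{\left(4 \right)}\right) = \frac{4}{-16 + 3^{2} + 4 \cdot 3} \left(\left(10 - 20\right) + 4^{2}\right) = \frac{4}{-16 + 9 + 12} \left(-10 + 16\right) = \frac{4}{5} \cdot 6 = \frac{24}{5}$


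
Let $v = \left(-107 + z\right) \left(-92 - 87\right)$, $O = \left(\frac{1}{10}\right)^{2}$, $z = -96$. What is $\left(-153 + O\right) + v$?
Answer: $\frac{3618401}{100} \approx 36184.0$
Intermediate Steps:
$O = \frac{1}{100}$ ($O = \left(\frac{1}{10}\right)^{2} = \frac{1}{100} \approx 0.01$)
$v = 36337$ ($v = \left(-107 - 96\right) \left(-92 - 87\right) = \left(-203\right) \left(-179\right) = 36337$)
$\left(-153 + O\right) + v = \left(-153 + \frac{1}{100}\right) + 36337 = - \frac{15299}{100} + 36337 = \frac{3618401}{100}$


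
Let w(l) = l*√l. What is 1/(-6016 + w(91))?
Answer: -6016/35438685 - 91*√91/35438685 ≈ -0.00019425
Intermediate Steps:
w(l) = l^(3/2)
1/(-6016 + w(91)) = 1/(-6016 + 91^(3/2)) = 1/(-6016 + 91*√91)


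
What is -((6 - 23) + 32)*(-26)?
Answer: 390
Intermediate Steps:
-((6 - 23) + 32)*(-26) = -(-17 + 32)*(-26) = -15*(-26) = -1*(-390) = 390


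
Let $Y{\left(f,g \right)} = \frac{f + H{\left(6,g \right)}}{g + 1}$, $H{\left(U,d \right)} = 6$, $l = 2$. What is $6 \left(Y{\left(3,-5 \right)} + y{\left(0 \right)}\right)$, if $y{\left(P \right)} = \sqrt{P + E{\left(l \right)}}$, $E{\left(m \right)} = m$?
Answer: $- \frac{27}{2} + 6 \sqrt{2} \approx -5.0147$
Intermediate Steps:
$Y{\left(f,g \right)} = \frac{6 + f}{1 + g}$ ($Y{\left(f,g \right)} = \frac{f + 6}{g + 1} = \frac{6 + f}{1 + g}$)
$y{\left(P \right)} = \sqrt{2 + P}$ ($y{\left(P \right)} = \sqrt{P + 2} = \sqrt{2 + P}$)
$6 \left(Y{\left(3,-5 \right)} + y{\left(0 \right)}\right) = 6 \left(\frac{6 + 3}{1 - 5} + \sqrt{2 + 0}\right) = 6 \left(\frac{1}{-4} \cdot 9 + \sqrt{2}\right) = 6 \left(\left(- \frac{1}{4}\right) 9 + \sqrt{2}\right) = 6 \left(- \frac{9}{4} + \sqrt{2}\right) = - \frac{27}{2} + 6 \sqrt{2}$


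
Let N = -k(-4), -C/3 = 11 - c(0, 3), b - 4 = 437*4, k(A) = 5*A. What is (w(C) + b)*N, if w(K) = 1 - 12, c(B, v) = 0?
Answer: 34820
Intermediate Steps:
b = 1752 (b = 4 + 437*4 = 4 + 1748 = 1752)
C = -33 (C = -3*(11 - 1*0) = -3*(11 + 0) = -3*11 = -33)
N = 20 (N = -5*(-4) = -1*(-20) = 20)
w(K) = -11
(w(C) + b)*N = (-11 + 1752)*20 = 1741*20 = 34820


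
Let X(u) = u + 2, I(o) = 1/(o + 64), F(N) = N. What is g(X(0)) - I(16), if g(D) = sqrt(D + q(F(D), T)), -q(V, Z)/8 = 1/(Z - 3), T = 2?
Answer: -1/80 + sqrt(10) ≈ 3.1498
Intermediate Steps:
q(V, Z) = -8/(-3 + Z) (q(V, Z) = -8/(Z - 3) = -8/(-3 + Z))
I(o) = 1/(64 + o)
X(u) = 2 + u
g(D) = sqrt(8 + D) (g(D) = sqrt(D - 8/(-3 + 2)) = sqrt(D - 8/(-1)) = sqrt(D - 8*(-1)) = sqrt(D + 8) = sqrt(8 + D))
g(X(0)) - I(16) = sqrt(8 + (2 + 0)) - 1/(64 + 16) = sqrt(8 + 2) - 1/80 = sqrt(10) - 1*1/80 = sqrt(10) - 1/80 = -1/80 + sqrt(10)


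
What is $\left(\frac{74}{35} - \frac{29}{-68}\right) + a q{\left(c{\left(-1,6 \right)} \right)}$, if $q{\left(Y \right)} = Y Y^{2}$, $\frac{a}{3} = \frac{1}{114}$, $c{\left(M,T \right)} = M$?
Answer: $\frac{113703}{45220} \approx 2.5144$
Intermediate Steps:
$a = \frac{1}{38}$ ($a = \frac{3}{114} = 3 \cdot \frac{1}{114} = \frac{1}{38} \approx 0.026316$)
$q{\left(Y \right)} = Y^{3}$
$\left(\frac{74}{35} - \frac{29}{-68}\right) + a q{\left(c{\left(-1,6 \right)} \right)} = \left(\frac{74}{35} - \frac{29}{-68}\right) + \frac{\left(-1\right)^{3}}{38} = \left(74 \cdot \frac{1}{35} - - \frac{29}{68}\right) + \frac{1}{38} \left(-1\right) = \left(\frac{74}{35} + \frac{29}{68}\right) - \frac{1}{38} = \frac{6047}{2380} - \frac{1}{38} = \frac{113703}{45220}$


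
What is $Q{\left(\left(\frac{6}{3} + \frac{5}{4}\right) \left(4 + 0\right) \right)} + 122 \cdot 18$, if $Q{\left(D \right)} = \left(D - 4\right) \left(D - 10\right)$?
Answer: $2223$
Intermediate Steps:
$Q{\left(D \right)} = \left(-10 + D\right) \left(-4 + D\right)$ ($Q{\left(D \right)} = \left(-4 + D\right) \left(-10 + D\right) = \left(-10 + D\right) \left(-4 + D\right)$)
$Q{\left(\left(\frac{6}{3} + \frac{5}{4}\right) \left(4 + 0\right) \right)} + 122 \cdot 18 = \left(40 + \left(\left(\frac{6}{3} + \frac{5}{4}\right) \left(4 + 0\right)\right)^{2} - 14 \left(\frac{6}{3} + \frac{5}{4}\right) \left(4 + 0\right)\right) + 122 \cdot 18 = \left(40 + \left(\left(6 \cdot \frac{1}{3} + 5 \cdot \frac{1}{4}\right) 4\right)^{2} - 14 \left(6 \cdot \frac{1}{3} + 5 \cdot \frac{1}{4}\right) 4\right) + 2196 = \left(40 + \left(\left(2 + \frac{5}{4}\right) 4\right)^{2} - 14 \left(2 + \frac{5}{4}\right) 4\right) + 2196 = \left(40 + \left(\frac{13}{4} \cdot 4\right)^{2} - 14 \cdot \frac{13}{4} \cdot 4\right) + 2196 = \left(40 + 13^{2} - 182\right) + 2196 = \left(40 + 169 - 182\right) + 2196 = 27 + 2196 = 2223$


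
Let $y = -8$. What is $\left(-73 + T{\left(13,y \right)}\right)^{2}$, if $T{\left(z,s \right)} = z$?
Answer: $3600$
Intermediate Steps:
$\left(-73 + T{\left(13,y \right)}\right)^{2} = \left(-73 + 13\right)^{2} = \left(-60\right)^{2} = 3600$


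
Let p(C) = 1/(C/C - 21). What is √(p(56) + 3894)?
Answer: √389395/10 ≈ 62.402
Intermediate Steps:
p(C) = -1/20 (p(C) = 1/(1 - 21) = 1/(-20) = -1/20)
√(p(56) + 3894) = √(-1/20 + 3894) = √(77879/20) = √389395/10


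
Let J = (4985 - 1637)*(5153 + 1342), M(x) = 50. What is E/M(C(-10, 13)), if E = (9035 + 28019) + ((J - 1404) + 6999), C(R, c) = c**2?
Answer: 21787909/50 ≈ 4.3576e+5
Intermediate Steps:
J = 21745260 (J = 3348*6495 = 21745260)
E = 21787909 (E = (9035 + 28019) + ((21745260 - 1404) + 6999) = 37054 + (21743856 + 6999) = 37054 + 21750855 = 21787909)
E/M(C(-10, 13)) = 21787909/50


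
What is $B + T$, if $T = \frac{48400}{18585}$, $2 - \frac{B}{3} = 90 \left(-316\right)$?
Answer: $\frac{317166422}{3717} \approx 85329.0$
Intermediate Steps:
$B = 85326$ ($B = 6 - 3 \cdot 90 \left(-316\right) = 6 - -85320 = 6 + 85320 = 85326$)
$T = \frac{9680}{3717}$ ($T = 48400 \cdot \frac{1}{18585} = \frac{9680}{3717} \approx 2.6043$)
$B + T = 85326 + \frac{9680}{3717} = \frac{317166422}{3717}$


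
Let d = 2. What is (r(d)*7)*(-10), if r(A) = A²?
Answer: -280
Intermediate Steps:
(r(d)*7)*(-10) = (2²*7)*(-10) = (4*7)*(-10) = 28*(-10) = -280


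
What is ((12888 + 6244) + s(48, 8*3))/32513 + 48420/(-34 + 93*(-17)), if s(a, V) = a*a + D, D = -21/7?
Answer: -307933033/10501699 ≈ -29.322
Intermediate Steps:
D = -3 (D = -21*⅐ = -3)
s(a, V) = -3 + a² (s(a, V) = a*a - 3 = a² - 3 = -3 + a²)
((12888 + 6244) + s(48, 8*3))/32513 + 48420/(-34 + 93*(-17)) = ((12888 + 6244) + (-3 + 48²))/32513 + 48420/(-34 + 93*(-17)) = (19132 + (-3 + 2304))*(1/32513) + 48420/(-34 - 1581) = (19132 + 2301)*(1/32513) + 48420/(-1615) = 21433*(1/32513) + 48420*(-1/1615) = 21433/32513 - 9684/323 = -307933033/10501699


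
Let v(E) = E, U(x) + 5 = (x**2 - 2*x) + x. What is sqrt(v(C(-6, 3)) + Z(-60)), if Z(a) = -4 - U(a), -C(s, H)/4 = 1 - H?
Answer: I*sqrt(3651) ≈ 60.424*I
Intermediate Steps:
U(x) = -5 + x**2 - x (U(x) = -5 + ((x**2 - 2*x) + x) = -5 + (x**2 - x) = -5 + x**2 - x)
C(s, H) = -4 + 4*H (C(s, H) = -4*(1 - H) = -4 + 4*H)
Z(a) = 1 + a - a**2 (Z(a) = -4 - (-5 + a**2 - a) = -4 + (5 + a - a**2) = 1 + a - a**2)
sqrt(v(C(-6, 3)) + Z(-60)) = sqrt((-4 + 4*3) + (1 - 60 - 1*(-60)**2)) = sqrt((-4 + 12) + (1 - 60 - 1*3600)) = sqrt(8 + (1 - 60 - 3600)) = sqrt(8 - 3659) = sqrt(-3651) = I*sqrt(3651)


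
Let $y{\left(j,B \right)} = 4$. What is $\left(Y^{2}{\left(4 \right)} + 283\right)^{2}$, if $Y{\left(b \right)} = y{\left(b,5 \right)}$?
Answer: $89401$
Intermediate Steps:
$Y{\left(b \right)} = 4$
$\left(Y^{2}{\left(4 \right)} + 283\right)^{2} = \left(4^{2} + 283\right)^{2} = \left(16 + 283\right)^{2} = 299^{2} = 89401$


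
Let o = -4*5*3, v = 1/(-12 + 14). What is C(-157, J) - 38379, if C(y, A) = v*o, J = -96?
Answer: -38409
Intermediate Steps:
v = ½ (v = 1/2 = ½ ≈ 0.50000)
o = -60 (o = -20*3 = -60)
C(y, A) = -30 (C(y, A) = (½)*(-60) = -30)
C(-157, J) - 38379 = -30 - 38379 = -38409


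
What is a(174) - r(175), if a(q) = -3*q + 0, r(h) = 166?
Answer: -688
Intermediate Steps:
a(q) = -3*q
a(174) - r(175) = -3*174 - 1*166 = -522 - 166 = -688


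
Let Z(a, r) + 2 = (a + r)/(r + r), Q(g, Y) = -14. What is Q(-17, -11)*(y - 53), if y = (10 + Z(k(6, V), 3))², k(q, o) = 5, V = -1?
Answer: -4298/9 ≈ -477.56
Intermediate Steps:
Z(a, r) = -2 + (a + r)/(2*r) (Z(a, r) = -2 + (a + r)/(r + r) = -2 + (a + r)/((2*r)) = -2 + (a + r)*(1/(2*r)) = -2 + (a + r)/(2*r))
y = 784/9 (y = (10 + (½)*(5 - 3*3)/3)² = (10 + (½)*(⅓)*(5 - 9))² = (10 + (½)*(⅓)*(-4))² = (10 - ⅔)² = (28/3)² = 784/9 ≈ 87.111)
Q(-17, -11)*(y - 53) = -14*(784/9 - 53) = -14*307/9 = -4298/9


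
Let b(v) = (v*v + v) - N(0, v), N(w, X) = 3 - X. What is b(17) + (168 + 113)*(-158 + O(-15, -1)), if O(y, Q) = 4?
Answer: -42954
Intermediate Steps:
b(v) = -3 + v² + 2*v (b(v) = (v*v + v) - (3 - v) = (v² + v) + (-3 + v) = (v + v²) + (-3 + v) = -3 + v² + 2*v)
b(17) + (168 + 113)*(-158 + O(-15, -1)) = (-3 + 17² + 2*17) + (168 + 113)*(-158 + 4) = (-3 + 289 + 34) + 281*(-154) = 320 - 43274 = -42954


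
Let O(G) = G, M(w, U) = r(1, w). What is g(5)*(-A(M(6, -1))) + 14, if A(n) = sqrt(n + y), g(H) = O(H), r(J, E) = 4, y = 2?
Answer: 14 - 5*sqrt(6) ≈ 1.7526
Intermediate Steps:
M(w, U) = 4
g(H) = H
A(n) = sqrt(2 + n) (A(n) = sqrt(n + 2) = sqrt(2 + n))
g(5)*(-A(M(6, -1))) + 14 = 5*(-sqrt(2 + 4)) + 14 = 5*(-sqrt(6)) + 14 = -5*sqrt(6) + 14 = 14 - 5*sqrt(6)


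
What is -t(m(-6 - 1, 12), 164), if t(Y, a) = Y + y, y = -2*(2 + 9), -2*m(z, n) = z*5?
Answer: 9/2 ≈ 4.5000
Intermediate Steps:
m(z, n) = -5*z/2 (m(z, n) = -z*5/2 = -5*z/2)
y = -22 (y = -2*11 = -22)
t(Y, a) = -22 + Y (t(Y, a) = Y - 22 = -22 + Y)
-t(m(-6 - 1, 12), 164) = -(-22 - 5*(-6 - 1)/2) = -(-22 - 5/2*(-7)) = -(-22 + 35/2) = -1*(-9/2) = 9/2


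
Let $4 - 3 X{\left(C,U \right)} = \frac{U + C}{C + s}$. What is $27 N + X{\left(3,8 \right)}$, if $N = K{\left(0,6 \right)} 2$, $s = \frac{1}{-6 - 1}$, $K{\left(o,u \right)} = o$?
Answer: $\frac{1}{20} \approx 0.05$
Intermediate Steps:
$s = - \frac{1}{7}$ ($s = \frac{1}{-7} = - \frac{1}{7} \approx -0.14286$)
$X{\left(C,U \right)} = \frac{4}{3} - \frac{C + U}{3 \left(- \frac{1}{7} + C\right)}$ ($X{\left(C,U \right)} = \frac{4}{3} - \frac{\left(U + C\right) \frac{1}{C - \frac{1}{7}}}{3} = \frac{4}{3} - \frac{\left(C + U\right) \frac{1}{- \frac{1}{7} + C}}{3} = \frac{4}{3} - \frac{\frac{1}{- \frac{1}{7} + C} \left(C + U\right)}{3} = \frac{4}{3} - \frac{C + U}{3 \left(- \frac{1}{7} + C\right)}$)
$N = 0$ ($N = 0 \cdot 2 = 0$)
$27 N + X{\left(3,8 \right)} = 27 \cdot 0 + \frac{-4 - 56 + 21 \cdot 3}{3 \left(-1 + 7 \cdot 3\right)} = 0 + \frac{-4 - 56 + 63}{3 \left(-1 + 21\right)} = 0 + \frac{1}{3} \cdot \frac{1}{20} \cdot 3 = 0 + \frac{1}{20} = \frac{1}{20}$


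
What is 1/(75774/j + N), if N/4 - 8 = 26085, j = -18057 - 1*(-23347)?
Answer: 2645/276101827 ≈ 9.5798e-6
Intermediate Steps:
j = 5290 (j = -18057 + 23347 = 5290)
N = 104372 (N = 32 + 4*26085 = 32 + 104340 = 104372)
1/(75774/j + N) = 1/(75774/5290 + 104372) = 1/(75774*(1/5290) + 104372) = 1/(37887/2645 + 104372) = 1/(276101827/2645) = 2645/276101827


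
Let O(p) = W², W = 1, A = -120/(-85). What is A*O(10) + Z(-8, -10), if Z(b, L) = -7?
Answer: -95/17 ≈ -5.5882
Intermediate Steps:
A = 24/17 (A = -120*(-1/85) = 24/17 ≈ 1.4118)
O(p) = 1 (O(p) = 1² = 1)
A*O(10) + Z(-8, -10) = (24/17)*1 - 7 = 24/17 - 7 = -95/17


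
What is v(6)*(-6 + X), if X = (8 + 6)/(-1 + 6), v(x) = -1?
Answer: 16/5 ≈ 3.2000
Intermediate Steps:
X = 14/5 ≈ 2.8000
v(6)*(-6 + X) = -(-6 + 14/5) = -1*(-16/5) = 16/5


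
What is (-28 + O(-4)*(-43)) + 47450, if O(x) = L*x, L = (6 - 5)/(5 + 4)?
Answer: 426970/9 ≈ 47441.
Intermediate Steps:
L = ⅑ (L = 1/9 = 1*(⅑) = ⅑ ≈ 0.11111)
O(x) = x/9
(-28 + O(-4)*(-43)) + 47450 = (-28 + ((⅑)*(-4))*(-43)) + 47450 = (-28 - 4/9*(-43)) + 47450 = (-28 + 172/9) + 47450 = -80/9 + 47450 = 426970/9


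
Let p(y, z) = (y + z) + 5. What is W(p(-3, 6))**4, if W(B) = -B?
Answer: 4096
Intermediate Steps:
p(y, z) = 5 + y + z
W(p(-3, 6))**4 = (-(5 - 3 + 6))**4 = (-1*8)**4 = (-8)**4 = 4096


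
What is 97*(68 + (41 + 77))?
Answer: 18042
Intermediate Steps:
97*(68 + (41 + 77)) = 97*(68 + 118) = 97*186 = 18042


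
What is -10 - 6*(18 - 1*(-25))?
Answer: -268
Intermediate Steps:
-10 - 6*(18 - 1*(-25)) = -10 - 6*(18 + 25) = -10 - 6*43 = -10 - 258 = -268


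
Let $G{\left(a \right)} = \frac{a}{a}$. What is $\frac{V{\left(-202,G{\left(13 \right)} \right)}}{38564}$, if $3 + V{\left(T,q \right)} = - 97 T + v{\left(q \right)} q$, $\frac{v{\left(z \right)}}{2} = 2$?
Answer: $\frac{19595}{38564} \approx 0.50812$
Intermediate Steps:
$v{\left(z \right)} = 4$ ($v{\left(z \right)} = 2 \cdot 2 = 4$)
$G{\left(a \right)} = 1$
$V{\left(T,q \right)} = -3 - 97 T + 4 q$ ($V{\left(T,q \right)} = -3 - \left(- 4 q + 97 T\right) = -3 - 97 T + 4 q$)
$\frac{V{\left(-202,G{\left(13 \right)} \right)}}{38564} = \frac{-3 - -19594 + 4 \cdot 1}{38564} = \left(-3 + 19594 + 4\right) \frac{1}{38564} = 19595 \cdot \frac{1}{38564} = \frac{19595}{38564}$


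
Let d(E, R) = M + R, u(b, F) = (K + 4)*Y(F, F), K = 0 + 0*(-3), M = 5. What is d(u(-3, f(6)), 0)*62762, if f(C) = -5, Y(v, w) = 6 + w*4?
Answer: 313810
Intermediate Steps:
Y(v, w) = 6 + 4*w
K = 0 (K = 0 + 0 = 0)
u(b, F) = 24 + 16*F (u(b, F) = (0 + 4)*(6 + 4*F) = 4*(6 + 4*F) = 24 + 16*F)
d(E, R) = 5 + R
d(u(-3, f(6)), 0)*62762 = (5 + 0)*62762 = 5*62762 = 313810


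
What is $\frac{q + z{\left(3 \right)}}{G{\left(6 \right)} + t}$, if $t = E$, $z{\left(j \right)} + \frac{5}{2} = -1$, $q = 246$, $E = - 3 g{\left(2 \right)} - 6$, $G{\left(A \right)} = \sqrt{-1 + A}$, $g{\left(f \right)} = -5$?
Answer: $\frac{4365}{152} - \frac{485 \sqrt{5}}{152} \approx 21.582$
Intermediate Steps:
$E = 9$ ($E = \left(-3\right) \left(-5\right) - 6 = 15 - 6 = 9$)
$z{\left(j \right)} = - \frac{7}{2}$ ($z{\left(j \right)} = - \frac{5}{2} - 1 = - \frac{7}{2}$)
$t = 9$
$\frac{q + z{\left(3 \right)}}{G{\left(6 \right)} + t} = \frac{246 - \frac{7}{2}}{\sqrt{-1 + 6} + 9} = \frac{485}{2 \left(\sqrt{5} + 9\right)} = \frac{485}{2 \left(9 + \sqrt{5}\right)}$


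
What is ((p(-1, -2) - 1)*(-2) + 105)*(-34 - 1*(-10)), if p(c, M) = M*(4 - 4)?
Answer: -2568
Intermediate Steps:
p(c, M) = 0 (p(c, M) = M*0 = 0)
((p(-1, -2) - 1)*(-2) + 105)*(-34 - 1*(-10)) = ((0 - 1)*(-2) + 105)*(-34 - 1*(-10)) = (-1*(-2) + 105)*(-34 + 10) = (2 + 105)*(-24) = 107*(-24) = -2568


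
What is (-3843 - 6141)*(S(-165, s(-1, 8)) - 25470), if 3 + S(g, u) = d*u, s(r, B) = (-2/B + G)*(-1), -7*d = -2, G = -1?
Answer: 1780232064/7 ≈ 2.5432e+8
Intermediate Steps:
d = 2/7 (d = -⅐*(-2) = 2/7 ≈ 0.28571)
s(r, B) = 1 + 2/B (s(r, B) = (-2/B - 1)*(-1) = (-1 - 2/B)*(-1) = 1 + 2/B)
S(g, u) = -3 + 2*u/7
(-3843 - 6141)*(S(-165, s(-1, 8)) - 25470) = (-3843 - 6141)*((-3 + 2*((2 + 8)/8)/7) - 25470) = -9984*((-3 + 2*((⅛)*10)/7) - 25470) = -9984*((-3 + (2/7)*(5/4)) - 25470) = -9984*((-3 + 5/14) - 25470) = -9984*(-37/14 - 25470) = -9984*(-356617/14) = 1780232064/7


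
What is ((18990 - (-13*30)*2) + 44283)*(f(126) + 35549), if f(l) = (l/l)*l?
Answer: 2285090775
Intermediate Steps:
f(l) = l (f(l) = 1*l = l)
((18990 - (-13*30)*2) + 44283)*(f(126) + 35549) = ((18990 - (-13*30)*2) + 44283)*(126 + 35549) = ((18990 - (-390)*2) + 44283)*35675 = ((18990 - 1*(-780)) + 44283)*35675 = ((18990 + 780) + 44283)*35675 = (19770 + 44283)*35675 = 64053*35675 = 2285090775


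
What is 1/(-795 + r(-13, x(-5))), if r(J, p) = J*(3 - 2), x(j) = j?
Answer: -1/808 ≈ -0.0012376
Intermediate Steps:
r(J, p) = J (r(J, p) = J*1 = J)
1/(-795 + r(-13, x(-5))) = 1/(-795 - 13) = 1/(-808) = -1/808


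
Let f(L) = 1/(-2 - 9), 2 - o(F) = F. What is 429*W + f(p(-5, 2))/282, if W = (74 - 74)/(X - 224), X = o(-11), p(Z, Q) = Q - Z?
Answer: -1/3102 ≈ -0.00032237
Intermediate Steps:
o(F) = 2 - F
f(L) = -1/11 (f(L) = 1/(-11) = -1/11)
X = 13 (X = 2 - 1*(-11) = 2 + 11 = 13)
W = 0 (W = (74 - 74)/(13 - 224) = 0/(-211) = 0*(-1/211) = 0)
429*W + f(p(-5, 2))/282 = 429*0 - 1/11/282 = 0 - 1/11*1/282 = 0 - 1/3102 = -1/3102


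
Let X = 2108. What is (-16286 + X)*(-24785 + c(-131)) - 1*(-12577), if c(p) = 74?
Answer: 350365135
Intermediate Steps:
(-16286 + X)*(-24785 + c(-131)) - 1*(-12577) = (-16286 + 2108)*(-24785 + 74) - 1*(-12577) = -14178*(-24711) + 12577 = 350352558 + 12577 = 350365135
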